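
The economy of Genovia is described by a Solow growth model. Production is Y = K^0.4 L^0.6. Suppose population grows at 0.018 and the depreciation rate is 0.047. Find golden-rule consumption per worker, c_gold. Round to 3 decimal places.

c_gold ≈ 2.015

n + δ = 0.018 + 0.047 = 0.065.
At the golden rule the marginal product of capital equals n+δ: 0.4·k^(0.4−1) = 0.065. Solving, k_gold = (0.4/0.065)^(1/0.6) ≈ 20.6654.
y_gold = 20.6654^0.4 ≈ 3.3581.
c_gold = y_gold − (n+δ)·k_gold = 3.3581 − 0.065·20.6654 ≈ 2.0149.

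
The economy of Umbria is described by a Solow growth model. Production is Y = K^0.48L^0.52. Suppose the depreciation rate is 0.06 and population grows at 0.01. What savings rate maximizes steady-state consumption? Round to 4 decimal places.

s_gold = 0.4800

n + δ = 0.01 + 0.06 = 0.07.
At the golden rule MPK = n+δ, and in any Cobb-Douglas steady state s = (n+δ)·k/y = MPK·k/y = capital's share 0.48.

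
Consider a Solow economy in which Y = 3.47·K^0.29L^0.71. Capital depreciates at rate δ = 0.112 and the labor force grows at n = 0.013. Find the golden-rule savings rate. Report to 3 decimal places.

Capital per worker breaks even when investment replaces (n + δ)·k; here n + δ = 0.125.
At the golden rule MPK = n+δ, and in any Cobb-Douglas steady state s = (n+δ)·k/y = MPK·k/y = capital's share 0.29.

s_gold = 0.290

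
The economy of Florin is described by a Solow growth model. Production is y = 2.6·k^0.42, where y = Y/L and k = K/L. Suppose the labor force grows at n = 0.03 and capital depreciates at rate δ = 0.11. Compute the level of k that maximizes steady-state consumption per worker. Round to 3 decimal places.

Break-even investment rate: n + δ = 0.03 + 0.11 = 0.14.
At the golden rule the marginal product of capital equals n+δ: 0.42·2.6·k^(0.42−1) = 0.14. Solving, k_gold = (0.42·2.6/0.14)^(1/0.58) ≈ 34.5219.

k_gold ≈ 34.522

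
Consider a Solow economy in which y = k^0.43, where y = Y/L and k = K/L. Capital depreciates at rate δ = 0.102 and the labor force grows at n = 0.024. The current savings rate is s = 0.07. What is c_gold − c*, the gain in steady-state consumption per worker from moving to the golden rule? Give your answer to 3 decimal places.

The effective depreciation rate is n + δ = 0.024 + 0.102 = 0.126.
Current steady state (s = 0.07): k* = (0.07/0.126)^(1/0.57) ≈ 0.3566, y* = 0.3566^0.43 ≈ 0.6418, c* = (1−0.07)·0.6418 ≈ 0.5969.
Golden rule sets MPK = n+δ: 0.43·k^(0.43−1) = 0.126, so k_gold = (0.43/0.126)^(1/0.57) ≈ 8.6151.
y_gold = 8.6151^0.43 ≈ 2.5244, c_gold = y_gold − 0.126·k_gold ≈ 1.4389.
Gain: Δc = 1.4389 − 0.5969 ≈ 0.8420.

Δc ≈ 0.842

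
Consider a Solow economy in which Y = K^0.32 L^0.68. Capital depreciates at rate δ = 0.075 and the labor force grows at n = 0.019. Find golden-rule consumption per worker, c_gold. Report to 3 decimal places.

c_gold ≈ 1.210

Capital per worker breaks even when investment replaces (n + δ)·k; here n + δ = 0.094.
At the golden rule the marginal product of capital equals n+δ: 0.32·k^(0.32−1) = 0.094. Solving, k_gold = (0.32/0.094)^(1/0.68) ≈ 6.0588.
y_gold = 6.0588^0.32 ≈ 1.7798.
c_gold = y_gold − (n+δ)·k_gold = 1.7798 − 0.094·6.0588 ≈ 1.2102.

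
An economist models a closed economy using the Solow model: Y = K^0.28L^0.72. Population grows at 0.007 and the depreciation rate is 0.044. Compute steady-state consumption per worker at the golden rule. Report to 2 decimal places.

c_gold ≈ 1.40

Capital per worker breaks even when investment replaces (n + δ)·k; here n + δ = 0.051.
Maximizing c = f(k) − (n+δ)·k gives f'(k) = n+δ, i.e. 0.28·k^(0.28−1) = 0.051, so k_gold = (0.28/0.051)^(1/0.72) ≈ 10.6465.
y_gold = 10.6465^0.28 ≈ 1.9392.
c_gold = y_gold − (n+δ)·k_gold = 1.9392 − 0.051·10.6465 ≈ 1.3962.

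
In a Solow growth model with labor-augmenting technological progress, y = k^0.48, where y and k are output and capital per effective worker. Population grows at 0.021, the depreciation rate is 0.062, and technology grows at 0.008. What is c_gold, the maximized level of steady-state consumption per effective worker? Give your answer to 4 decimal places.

Break-even investment rate: n + g + δ = 0.021 + 0.008 + 0.062 = 0.091.
Maximizing c = f(k) − (n+g+δ)·k gives f'(k) = n+g+δ, i.e. 0.48·k^(0.48−1) = 0.091, so k_gold = (0.48/0.091)^(1/0.52) ≈ 24.4819.
y_gold = 24.4819^0.48 ≈ 4.6414.
c_gold = y_gold − (n+g+δ)·k_gold = 4.6414 − 0.091·24.4819 ≈ 2.4135.

c_gold ≈ 2.4135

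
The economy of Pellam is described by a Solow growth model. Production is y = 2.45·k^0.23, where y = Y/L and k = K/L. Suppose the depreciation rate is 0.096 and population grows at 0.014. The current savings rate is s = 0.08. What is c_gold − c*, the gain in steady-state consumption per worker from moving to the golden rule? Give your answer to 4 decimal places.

Capital per worker breaks even when investment replaces (n + δ)·k; here n + δ = 0.11.
Current steady state (s = 0.08): k* = (0.08·2.45/0.11)^(1/0.77) ≈ 2.1174, y* = 2.45·2.1174^0.23 ≈ 2.9114, c* = (1−0.08)·2.9114 ≈ 2.6785.
Setting f'(k) = n+δ gives 0.23·2.45·k^(0.23−1) = 0.11, hence k_gold = (0.23·2.45/0.11)^(1/0.77) ≈ 8.3451.
y_gold = 2.45·8.3451^0.23 ≈ 3.9911, c_gold = y_gold − 0.11·k_gold ≈ 3.0732.
Gain: Δc = 3.0732 − 2.6785 ≈ 0.3947.

Δc ≈ 0.3947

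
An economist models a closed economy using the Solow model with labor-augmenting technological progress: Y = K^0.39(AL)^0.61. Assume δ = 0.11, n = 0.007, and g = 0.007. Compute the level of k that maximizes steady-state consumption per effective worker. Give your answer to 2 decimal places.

k_gold ≈ 6.54

n + g + δ = 0.007 + 0.007 + 0.11 = 0.124.
Setting f'(k) = n+g+δ gives 0.39·k^(0.39−1) = 0.124, hence k_gold = (0.39/0.124)^(1/0.61) ≈ 6.5435.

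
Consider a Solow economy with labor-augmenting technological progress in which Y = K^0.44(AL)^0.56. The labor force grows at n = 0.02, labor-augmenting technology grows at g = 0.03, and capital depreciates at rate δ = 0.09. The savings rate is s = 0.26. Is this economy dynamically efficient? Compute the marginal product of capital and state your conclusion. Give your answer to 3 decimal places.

Break-even investment rate: n + g + δ = 0.02 + 0.03 + 0.09 = 0.14.
Steady-state k*: s·k^0.44 = 0.14·k gives k* = (0.26/0.14)^(1/0.56) ≈ 3.0205.
MPK = 0.44·3.0205^(-0.56) ≈ 0.2369.
MPK > n+g+δ = 0.14, so the economy is dynamically efficient (under-saving).

dynamically efficient; MPK ≈ 0.237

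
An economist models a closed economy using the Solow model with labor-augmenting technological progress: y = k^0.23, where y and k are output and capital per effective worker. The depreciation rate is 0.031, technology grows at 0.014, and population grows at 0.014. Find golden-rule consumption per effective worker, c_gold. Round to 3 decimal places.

c_gold ≈ 1.156

The effective depreciation rate is n + g + δ = 0.014 + 0.014 + 0.031 = 0.059.
At the golden rule the marginal product of capital equals n+g+δ: 0.23·k^(0.23−1) = 0.059. Solving, k_gold = (0.23/0.059)^(1/0.77) ≈ 5.8529.
y_gold = 5.8529^0.23 ≈ 1.5014.
c_gold = y_gold − (n+g+δ)·k_gold = 1.5014 − 0.059·5.8529 ≈ 1.1561.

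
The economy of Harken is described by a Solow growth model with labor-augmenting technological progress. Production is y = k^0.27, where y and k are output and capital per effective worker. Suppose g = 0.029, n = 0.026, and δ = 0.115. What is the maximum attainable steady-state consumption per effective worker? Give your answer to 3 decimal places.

Break-even investment rate: n + g + δ = 0.026 + 0.029 + 0.115 = 0.17.
Setting f'(k) = n+g+δ gives 0.27·k^(0.27−1) = 0.17, hence k_gold = (0.27/0.17)^(1/0.73) ≈ 1.8846.
y_gold = 1.8846^0.27 ≈ 1.1866.
c_gold = y_gold − (n+g+δ)·k_gold = 1.1866 − 0.17·1.8846 ≈ 0.8662.

c_gold ≈ 0.866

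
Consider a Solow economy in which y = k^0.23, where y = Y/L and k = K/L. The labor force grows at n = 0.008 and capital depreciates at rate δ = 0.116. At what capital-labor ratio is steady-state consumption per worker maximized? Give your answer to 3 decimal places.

k_gold ≈ 2.231

The effective depreciation rate is n + δ = 0.008 + 0.116 = 0.124.
Golden rule sets MPK = n+δ: 0.23·k^(0.23−1) = 0.124, so k_gold = (0.23/0.124)^(1/0.77) ≈ 2.2307.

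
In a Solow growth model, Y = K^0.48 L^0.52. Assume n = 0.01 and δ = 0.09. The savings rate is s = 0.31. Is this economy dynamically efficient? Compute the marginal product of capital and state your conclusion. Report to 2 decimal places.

Break-even investment rate: n + δ = 0.01 + 0.09 = 0.1.
Steady-state k*: s·k^0.48 = 0.1·k gives k* = (0.31/0.1)^(1/0.52) ≈ 8.8090.
MPK = 0.48·8.8090^(-0.52) ≈ 0.1548.
MPK > n+δ = 0.1, so the economy is dynamically efficient (under-saving).

dynamically efficient; MPK ≈ 0.15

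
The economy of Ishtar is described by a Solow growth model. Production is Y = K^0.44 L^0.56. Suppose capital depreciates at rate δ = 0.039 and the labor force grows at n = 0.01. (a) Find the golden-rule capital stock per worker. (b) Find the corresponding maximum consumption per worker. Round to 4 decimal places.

(a) k_gold ≈ 50.3783; (b) c_gold ≈ 3.1418

Break-even investment rate: n + δ = 0.01 + 0.039 = 0.049.
Maximizing c = f(k) − (n+δ)·k gives f'(k) = n+δ, i.e. 0.44·k^(0.44−1) = 0.049, so k_gold = (0.44/0.049)^(1/0.56) ≈ 50.3783.
y_gold = 50.3783^0.44 ≈ 5.6103; c_gold = y_gold − 0.049·k_gold ≈ 3.1418.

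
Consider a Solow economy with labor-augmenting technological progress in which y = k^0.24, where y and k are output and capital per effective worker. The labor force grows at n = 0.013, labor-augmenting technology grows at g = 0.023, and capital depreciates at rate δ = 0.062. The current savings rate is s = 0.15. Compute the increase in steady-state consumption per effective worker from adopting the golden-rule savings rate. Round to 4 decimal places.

Δc ≈ 0.0361

Break-even investment rate: n + g + δ = 0.013 + 0.023 + 0.062 = 0.098.
Current steady state (s = 0.15): k* = (0.15/0.098)^(1/0.76) ≈ 1.7508, y* = 1.7508^0.24 ≈ 1.1439, c* = (1−0.15)·1.1439 ≈ 0.9723.
Golden rule sets MPK = n+g+δ: 0.24·k^(0.24−1) = 0.098, so k_gold = (0.24/0.098)^(1/0.76) ≈ 3.2495.
y_gold = 3.2495^0.24 ≈ 1.3269, c_gold = y_gold − 0.098·k_gold ≈ 1.0084.
Gain: Δc = 1.0084 − 0.9723 ≈ 0.0361.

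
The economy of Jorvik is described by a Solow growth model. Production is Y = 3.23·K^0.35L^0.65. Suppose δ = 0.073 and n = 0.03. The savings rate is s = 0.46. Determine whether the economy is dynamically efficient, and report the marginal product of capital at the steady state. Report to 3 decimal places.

Break-even investment rate: n + δ = 0.03 + 0.073 = 0.103.
Steady-state k*: s·A·k^0.35 = 0.103·k gives k* = (0.46·3.23/0.103)^(1/0.65) ≈ 60.7109.
MPK = 0.35·3.23·60.7109^(-0.65) ≈ 0.0784.
MPK < n+δ = 0.103, so the economy is dynamically inefficient (over-saving).

dynamically inefficient; MPK ≈ 0.078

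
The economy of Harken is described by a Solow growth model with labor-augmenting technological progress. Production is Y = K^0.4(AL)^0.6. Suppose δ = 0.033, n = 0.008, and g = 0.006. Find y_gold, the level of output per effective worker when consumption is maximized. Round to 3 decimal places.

y_gold ≈ 4.168

n + g + δ = 0.008 + 0.006 + 0.033 = 0.047.
Setting f'(k) = n+g+δ gives 0.4·k^(0.4−1) = 0.047, hence k_gold = (0.4/0.047)^(1/0.6) ≈ 35.4762.
Output: y_gold = k_gold^0.4 = 35.4762^0.4 ≈ 4.1685.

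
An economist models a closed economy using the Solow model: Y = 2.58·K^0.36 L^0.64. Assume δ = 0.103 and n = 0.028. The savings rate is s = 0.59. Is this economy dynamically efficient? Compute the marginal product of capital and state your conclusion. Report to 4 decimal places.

Break-even investment rate: n + δ = 0.028 + 0.103 = 0.131.
Steady-state k*: s·A·k^0.36 = 0.131·k gives k* = (0.59·2.58/0.131)^(1/0.64) ≈ 46.1717.
MPK = 0.36·2.58·46.1717^(-0.64) ≈ 0.0799.
MPK < n+δ = 0.131, so the economy is dynamically inefficient (over-saving).

dynamically inefficient; MPK ≈ 0.0799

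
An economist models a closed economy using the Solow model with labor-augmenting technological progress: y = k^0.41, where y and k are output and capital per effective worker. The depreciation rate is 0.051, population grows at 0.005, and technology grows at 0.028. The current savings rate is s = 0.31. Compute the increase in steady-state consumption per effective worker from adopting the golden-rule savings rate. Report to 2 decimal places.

Capital per effective worker breaks even when investment replaces (n + g + δ)·k; here n + g + δ = 0.084.
Current steady state (s = 0.31): k* = (0.31/0.084)^(1/0.59) ≈ 9.1444, y* = 9.1444^0.41 ≈ 2.4778, c* = (1−0.31)·2.4778 ≈ 1.7097.
At the golden rule the marginal product of capital equals n+g+δ: 0.41·k^(0.41−1) = 0.084. Solving, k_gold = (0.41/0.084)^(1/0.59) ≈ 14.6878.
y_gold = 14.6878^0.41 ≈ 3.0092, c_gold = y_gold − 0.084·k_gold ≈ 1.7754.
Gain: Δc = 1.7754 − 1.7097 ≈ 0.0657.

Δc ≈ 0.07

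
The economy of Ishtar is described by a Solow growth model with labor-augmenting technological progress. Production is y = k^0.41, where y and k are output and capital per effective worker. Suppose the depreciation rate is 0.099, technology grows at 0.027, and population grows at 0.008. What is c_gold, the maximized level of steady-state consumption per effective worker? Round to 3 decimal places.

Capital per effective worker breaks even when investment replaces (n + g + δ)·k; here n + g + δ = 0.134.
Maximizing c = f(k) − (n+g+δ)·k gives f'(k) = n+g+δ, i.e. 0.41·k^(0.41−1) = 0.134, so k_gold = (0.41/0.134)^(1/0.59) ≈ 6.6556.
y_gold = 6.6556^0.41 ≈ 2.1752.
c_gold = y_gold − (n+g+δ)·k_gold = 2.1752 − 0.134·6.6556 ≈ 1.2834.

c_gold ≈ 1.283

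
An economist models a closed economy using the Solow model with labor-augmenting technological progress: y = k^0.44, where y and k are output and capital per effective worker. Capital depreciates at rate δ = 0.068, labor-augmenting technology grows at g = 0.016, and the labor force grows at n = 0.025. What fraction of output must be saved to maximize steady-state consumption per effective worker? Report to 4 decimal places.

s_gold = 0.4400

Capital per effective worker breaks even when investment replaces (n + g + δ)·k; here n + g + δ = 0.109.
At the golden rule MPK = n+g+δ, and in any Cobb-Douglas steady state s = (n+g+δ)·k/y = MPK·k/y = capital's share 0.44.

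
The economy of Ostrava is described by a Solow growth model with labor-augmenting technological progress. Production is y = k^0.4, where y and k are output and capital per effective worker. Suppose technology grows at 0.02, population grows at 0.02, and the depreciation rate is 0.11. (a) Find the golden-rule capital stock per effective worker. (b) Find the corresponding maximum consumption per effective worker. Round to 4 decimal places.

(a) k_gold ≈ 5.1280; (b) c_gold ≈ 1.1538

Break-even investment rate: n + g + δ = 0.02 + 0.02 + 0.11 = 0.15.
At the golden rule the marginal product of capital equals n+g+δ: 0.4·k^(0.4−1) = 0.15. Solving, k_gold = (0.4/0.15)^(1/0.6) ≈ 5.1280.
y_gold = 5.1280^0.4 ≈ 1.9230; c_gold = y_gold − 0.15·k_gold ≈ 1.1538.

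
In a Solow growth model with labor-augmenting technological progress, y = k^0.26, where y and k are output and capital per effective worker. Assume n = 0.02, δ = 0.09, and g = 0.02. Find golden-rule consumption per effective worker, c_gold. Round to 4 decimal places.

c_gold ≈ 0.9441

n + g + δ = 0.02 + 0.02 + 0.09 = 0.13.
Golden rule sets MPK = n+g+δ: 0.26·k^(0.26−1) = 0.13, so k_gold = (0.26/0.13)^(1/0.74) ≈ 2.5515.
y_gold = 2.5515^0.26 ≈ 1.2758.
c_gold = y_gold − (n+g+δ)·k_gold = 1.2758 − 0.13·2.5515 ≈ 0.9441.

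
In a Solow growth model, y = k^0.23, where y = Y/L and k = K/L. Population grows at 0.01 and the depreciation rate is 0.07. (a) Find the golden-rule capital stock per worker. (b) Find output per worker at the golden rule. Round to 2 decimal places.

(a) k_gold ≈ 3.94; (b) y_gold ≈ 1.37

Break-even investment rate: n + δ = 0.01 + 0.07 = 0.08.
At the golden rule the marginal product of capital equals n+δ: 0.23·k^(0.23−1) = 0.08. Solving, k_gold = (0.23/0.08)^(1/0.77) ≈ 3.9412.
y_gold = 3.9412^0.23 ≈ 1.3709.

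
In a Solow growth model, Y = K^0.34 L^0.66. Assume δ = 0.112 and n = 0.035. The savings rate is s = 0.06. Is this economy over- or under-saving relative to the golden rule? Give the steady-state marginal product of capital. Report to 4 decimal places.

under-saving; MPK ≈ 0.8330

Capital per worker breaks even when investment replaces (n + δ)·k; here n + δ = 0.147.
Steady-state k*: s·k^0.34 = 0.147·k gives k* = (0.06/0.147)^(1/0.66) ≈ 0.2572.
MPK = 0.34·0.2572^(-0.66) ≈ 0.8330.
MPK > n+δ = 0.147, so the economy is dynamically efficient (under-saving).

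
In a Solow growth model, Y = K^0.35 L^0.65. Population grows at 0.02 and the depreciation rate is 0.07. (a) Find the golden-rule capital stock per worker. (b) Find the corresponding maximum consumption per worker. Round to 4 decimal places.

Capital per worker breaks even when investment replaces (n + δ)·k; here n + δ = 0.09.
Maximizing c = f(k) − (n+δ)·k gives f'(k) = n+δ, i.e. 0.35·k^(0.35−1) = 0.09, so k_gold = (0.35/0.09)^(1/0.65) ≈ 8.0802.
y_gold = 8.0802^0.35 ≈ 2.0778; c_gold = y_gold − 0.09·k_gold ≈ 1.3506.

(a) k_gold ≈ 8.0802; (b) c_gold ≈ 1.3506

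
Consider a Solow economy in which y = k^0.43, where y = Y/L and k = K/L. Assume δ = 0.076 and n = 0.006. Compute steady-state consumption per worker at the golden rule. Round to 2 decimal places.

c_gold ≈ 1.99

n + δ = 0.006 + 0.076 = 0.082.
Setting f'(k) = n+δ gives 0.43·k^(0.43−1) = 0.082, hence k_gold = (0.43/0.082)^(1/0.57) ≈ 18.3042.
y_gold = 18.3042^0.43 ≈ 3.4906.
c_gold = y_gold − (n+δ)·k_gold = 3.4906 − 0.082·18.3042 ≈ 1.9896.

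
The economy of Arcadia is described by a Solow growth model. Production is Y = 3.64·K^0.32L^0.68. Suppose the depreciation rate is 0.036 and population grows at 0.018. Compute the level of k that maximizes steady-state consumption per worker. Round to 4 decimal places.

k_gold ≈ 91.5283

n + δ = 0.018 + 0.036 = 0.054.
Maximizing c = f(k) − (n+δ)·k gives f'(k) = n+δ, i.e. 0.32·3.64·k^(0.32−1) = 0.054, so k_gold = (0.32·3.64/0.054)^(1/0.68) ≈ 91.5283.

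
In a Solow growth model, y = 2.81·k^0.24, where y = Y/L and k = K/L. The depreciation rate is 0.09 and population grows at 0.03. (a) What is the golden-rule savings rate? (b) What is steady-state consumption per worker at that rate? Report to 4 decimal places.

(a) s_gold = 0.2400; (b) c_gold ≈ 3.6837

The effective depreciation rate is n + δ = 0.03 + 0.09 = 0.12.
For Cobb-Douglas, s_gold equals capital's share: s_gold = 0.24.
At the golden rule the marginal product of capital equals n+δ: 0.24·2.81·k^(0.24−1) = 0.12. Solving, k_gold = (0.24·2.81/0.12)^(1/0.76) ≈ 9.6938.
y_gold = 2.81·9.6938^0.24 ≈ 4.8469; c_gold = (1−0.24)·y_gold ≈ 3.6837.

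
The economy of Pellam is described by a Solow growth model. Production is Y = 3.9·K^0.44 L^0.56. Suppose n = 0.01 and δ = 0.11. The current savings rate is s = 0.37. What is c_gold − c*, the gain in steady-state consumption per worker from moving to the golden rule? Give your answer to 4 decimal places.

Δc ≈ 0.3213

Break-even investment rate: n + δ = 0.01 + 0.11 = 0.12.
Current steady state (s = 0.37): k* = (0.37·3.9/0.12)^(1/0.56) ≈ 84.8640, y* = 3.9·84.8640^0.44 ≈ 27.5235, c* = (1−0.37)·27.5235 ≈ 17.3398.
Golden rule sets MPK = n+δ: 0.44·3.9·k^(0.44−1) = 0.12, so k_gold = (0.44·3.9/0.12)^(1/0.56) ≈ 115.6379.
y_gold = 3.9·115.6379^0.44 ≈ 31.5376, c_gold = y_gold − 0.12·k_gold ≈ 17.6611.
Gain: Δc = 17.6611 − 17.3398 ≈ 0.3213.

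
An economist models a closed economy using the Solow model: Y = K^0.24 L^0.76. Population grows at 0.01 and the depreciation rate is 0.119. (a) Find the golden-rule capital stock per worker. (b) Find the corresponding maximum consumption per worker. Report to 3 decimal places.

The effective depreciation rate is n + δ = 0.01 + 0.119 = 0.129.
Golden rule sets MPK = n+δ: 0.24·k^(0.24−1) = 0.129, so k_gold = (0.24/0.129)^(1/0.76) ≈ 2.2634.
y_gold = 2.2634^0.24 ≈ 1.2166; c_gold = y_gold − 0.129·k_gold ≈ 0.9246.

(a) k_gold ≈ 2.263; (b) c_gold ≈ 0.925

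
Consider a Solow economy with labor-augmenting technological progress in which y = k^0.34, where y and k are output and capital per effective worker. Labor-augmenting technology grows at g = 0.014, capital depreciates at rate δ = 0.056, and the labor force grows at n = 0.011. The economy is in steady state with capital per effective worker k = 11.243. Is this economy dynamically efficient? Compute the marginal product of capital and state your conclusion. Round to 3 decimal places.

dynamically inefficient; MPK ≈ 0.069

n + g + δ = 0.011 + 0.014 + 0.056 = 0.081.
MPK = 0.34·k^(0.34−1) = 0.34·11.243^(-0.66) ≈ 0.0688.
MPK < 0.081, so the economy is dynamically inefficient (over-saving).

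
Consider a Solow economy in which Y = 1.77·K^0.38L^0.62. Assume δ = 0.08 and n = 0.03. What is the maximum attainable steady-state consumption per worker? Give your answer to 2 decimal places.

c_gold ≈ 3.33

n + δ = 0.03 + 0.08 = 0.11.
Maximizing c = f(k) − (n+δ)·k gives f'(k) = n+δ, i.e. 0.38·1.77·k^(0.38−1) = 0.11, so k_gold = (0.38·1.77/0.11)^(1/0.62) ≈ 18.5494.
y_gold = 1.77·18.5494^0.38 ≈ 5.3696.
c_gold = y_gold − (n+δ)·k_gold = 5.3696 − 0.11·18.5494 ≈ 3.3291.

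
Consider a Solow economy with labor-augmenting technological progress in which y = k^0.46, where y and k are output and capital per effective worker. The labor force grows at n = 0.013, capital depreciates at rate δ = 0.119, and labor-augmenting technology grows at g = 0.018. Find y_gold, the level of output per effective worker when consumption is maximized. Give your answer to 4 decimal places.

n + g + δ = 0.013 + 0.018 + 0.119 = 0.15.
Setting f'(k) = n+g+δ gives 0.46·k^(0.46−1) = 0.15, hence k_gold = (0.46/0.15)^(1/0.54) ≈ 7.9659.
Output: y_gold = k_gold^0.46 = 7.9659^0.46 ≈ 2.5976.

y_gold ≈ 2.5976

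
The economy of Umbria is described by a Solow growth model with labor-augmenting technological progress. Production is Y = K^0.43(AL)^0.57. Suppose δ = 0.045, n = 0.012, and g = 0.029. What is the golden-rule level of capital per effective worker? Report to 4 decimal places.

Capital per effective worker breaks even when investment replaces (n + g + δ)·k; here n + g + δ = 0.086.
Golden rule sets MPK = n+g+δ: 0.43·k^(0.43−1) = 0.086, so k_gold = (0.43/0.086)^(1/0.57) ≈ 16.8369.

k_gold ≈ 16.8369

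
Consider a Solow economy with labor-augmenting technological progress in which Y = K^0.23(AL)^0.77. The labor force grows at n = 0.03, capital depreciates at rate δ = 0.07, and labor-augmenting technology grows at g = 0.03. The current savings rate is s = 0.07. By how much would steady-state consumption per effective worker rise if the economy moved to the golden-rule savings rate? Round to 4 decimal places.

The effective depreciation rate is n + g + δ = 0.03 + 0.03 + 0.07 = 0.13.
Current steady state (s = 0.07): k* = (0.07/0.13)^(1/0.77) ≈ 0.4476, y* = 0.4476^0.23 ≈ 0.8312, c* = (1−0.07)·0.8312 ≈ 0.7730.
Setting f'(k) = n+g+δ gives 0.23·k^(0.23−1) = 0.13, hence k_gold = (0.23/0.13)^(1/0.77) ≈ 2.0980.
y_gold = 2.0980^0.23 ≈ 1.1858, c_gold = y_gold − 0.13·k_gold ≈ 0.9131.
Gain: Δc = 0.9131 − 0.7730 ≈ 0.1401.

Δc ≈ 0.1401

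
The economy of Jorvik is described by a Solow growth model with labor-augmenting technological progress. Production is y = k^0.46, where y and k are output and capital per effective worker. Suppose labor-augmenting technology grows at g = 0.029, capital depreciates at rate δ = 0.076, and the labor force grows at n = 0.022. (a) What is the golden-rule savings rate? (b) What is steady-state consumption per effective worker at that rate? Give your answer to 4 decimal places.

n + g + δ = 0.022 + 0.029 + 0.076 = 0.127.
For Cobb-Douglas, s_gold equals capital's share: s_gold = 0.46.
Maximizing c = f(k) − (n+g+δ)·k gives f'(k) = n+g+δ, i.e. 0.46·k^(0.46−1) = 0.127, so k_gold = (0.46/0.127)^(1/0.54) ≈ 10.8418.
y_gold = 10.8418^0.46 ≈ 2.9933; c_gold = (1−0.46)·y_gold ≈ 1.6164.

(a) s_gold = 0.4600; (b) c_gold ≈ 1.6164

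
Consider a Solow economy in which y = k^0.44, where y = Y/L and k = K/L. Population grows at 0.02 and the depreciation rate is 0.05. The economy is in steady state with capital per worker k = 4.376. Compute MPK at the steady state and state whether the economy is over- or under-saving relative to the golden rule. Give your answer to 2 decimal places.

under-saving; MPK ≈ 0.19

n + δ = 0.02 + 0.05 = 0.07.
MPK = 0.44·k^(0.44−1) = 0.44·4.376^(-0.56) ≈ 0.1925.
MPK > 0.07, so the economy is dynamically efficient (under-saving).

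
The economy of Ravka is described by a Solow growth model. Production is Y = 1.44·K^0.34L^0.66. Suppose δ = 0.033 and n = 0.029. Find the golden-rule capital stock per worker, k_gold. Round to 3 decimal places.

The effective depreciation rate is n + δ = 0.029 + 0.033 = 0.062.
Golden rule sets MPK = n+δ: 0.34·1.44·k^(0.34−1) = 0.062, so k_gold = (0.34·1.44/0.062)^(1/0.66) ≈ 22.8967.

k_gold ≈ 22.897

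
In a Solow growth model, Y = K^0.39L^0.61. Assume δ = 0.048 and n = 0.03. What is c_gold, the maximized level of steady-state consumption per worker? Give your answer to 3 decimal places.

c_gold ≈ 1.707

Break-even investment rate: n + δ = 0.03 + 0.048 = 0.078.
Setting f'(k) = n+δ gives 0.39·k^(0.39−1) = 0.078, hence k_gold = (0.39/0.078)^(1/0.61) ≈ 13.9911.
y_gold = 13.9911^0.39 ≈ 2.7982.
c_gold = y_gold − (n+δ)·k_gold = 2.7982 − 0.078·13.9911 ≈ 1.7069.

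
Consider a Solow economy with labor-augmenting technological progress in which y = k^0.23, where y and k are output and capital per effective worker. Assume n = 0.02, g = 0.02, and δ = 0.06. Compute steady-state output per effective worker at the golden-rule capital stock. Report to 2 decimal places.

Break-even investment rate: n + g + δ = 0.02 + 0.02 + 0.06 = 0.1.
Maximizing c = f(k) − (n+g+δ)·k gives f'(k) = n+g+δ, i.e. 0.23·k^(0.23−1) = 0.1, so k_gold = (0.23/0.1)^(1/0.77) ≈ 2.9497.
Output: y_gold = k_gold^0.23 = 2.9497^0.23 ≈ 1.2825.

y_gold ≈ 1.28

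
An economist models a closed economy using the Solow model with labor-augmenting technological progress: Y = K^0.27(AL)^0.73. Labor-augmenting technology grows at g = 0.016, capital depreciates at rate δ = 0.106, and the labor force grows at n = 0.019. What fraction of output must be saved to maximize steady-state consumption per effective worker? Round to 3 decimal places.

Capital per effective worker breaks even when investment replaces (n + g + δ)·k; here n + g + δ = 0.141.
At the golden rule MPK = n+g+δ, and in any Cobb-Douglas steady state s = (n+g+δ)·k/y = MPK·k/y = capital's share 0.27.

s_gold = 0.270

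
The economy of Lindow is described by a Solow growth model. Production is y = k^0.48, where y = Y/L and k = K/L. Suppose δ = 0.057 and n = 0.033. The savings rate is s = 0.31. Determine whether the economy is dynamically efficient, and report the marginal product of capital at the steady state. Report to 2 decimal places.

dynamically efficient; MPK ≈ 0.14

Capital per worker breaks even when investment replaces (n + δ)·k; here n + δ = 0.09.
Steady-state k*: s·k^0.48 = 0.09·k gives k* = (0.31/0.09)^(1/0.52) ≈ 10.7875.
MPK = 0.48·10.7875^(-0.52) ≈ 0.1394.
MPK > n+δ = 0.09, so the economy is dynamically efficient (under-saving).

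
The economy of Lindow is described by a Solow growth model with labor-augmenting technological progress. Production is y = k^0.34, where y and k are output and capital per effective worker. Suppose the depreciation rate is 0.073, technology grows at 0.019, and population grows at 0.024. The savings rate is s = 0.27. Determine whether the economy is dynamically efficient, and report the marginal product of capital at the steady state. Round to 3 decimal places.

The effective depreciation rate is n + g + δ = 0.024 + 0.019 + 0.073 = 0.116.
Steady-state k*: s·k^0.34 = 0.116·k gives k* = (0.27/0.116)^(1/0.66) ≈ 3.5968.
MPK = 0.34·3.5968^(-0.66) ≈ 0.1461.
MPK > n+g+δ = 0.116, so the economy is dynamically efficient (under-saving).

dynamically efficient; MPK ≈ 0.146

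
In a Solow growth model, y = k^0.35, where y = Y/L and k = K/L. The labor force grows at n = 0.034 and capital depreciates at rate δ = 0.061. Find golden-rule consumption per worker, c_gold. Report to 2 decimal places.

The effective depreciation rate is n + δ = 0.034 + 0.061 = 0.095.
At the golden rule the marginal product of capital equals n+δ: 0.35·k^(0.35−1) = 0.095. Solving, k_gold = (0.35/0.095)^(1/0.65) ≈ 7.4353.
y_gold = 7.4353^0.35 ≈ 2.0182.
c_gold = y_gold − (n+δ)·k_gold = 2.0182 − 0.095·7.4353 ≈ 1.3118.

c_gold ≈ 1.31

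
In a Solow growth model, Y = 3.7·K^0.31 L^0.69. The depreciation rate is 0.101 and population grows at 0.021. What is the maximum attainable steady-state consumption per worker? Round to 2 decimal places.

The effective depreciation rate is n + δ = 0.021 + 0.101 = 0.122.
Golden rule sets MPK = n+δ: 0.31·3.7·k^(0.31−1) = 0.122, so k_gold = (0.31·3.7/0.122)^(1/0.69) ≈ 25.7300.
y_gold = 3.7·25.7300^0.31 ≈ 10.1260.
c_gold = y_gold − (n+δ)·k_gold = 10.1260 − 0.122·25.7300 ≈ 6.9869.

c_gold ≈ 6.99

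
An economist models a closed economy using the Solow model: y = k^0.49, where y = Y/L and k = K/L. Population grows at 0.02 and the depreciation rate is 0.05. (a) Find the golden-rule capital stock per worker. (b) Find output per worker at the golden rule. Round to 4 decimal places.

Break-even investment rate: n + δ = 0.02 + 0.05 = 0.07.
Setting f'(k) = n+δ gives 0.49·k^(0.49−1) = 0.07, hence k_gold = (0.49/0.07)^(1/0.51) ≈ 45.3999.
y_gold = 45.3999^0.49 ≈ 6.4857.

(a) k_gold ≈ 45.3999; (b) y_gold ≈ 6.4857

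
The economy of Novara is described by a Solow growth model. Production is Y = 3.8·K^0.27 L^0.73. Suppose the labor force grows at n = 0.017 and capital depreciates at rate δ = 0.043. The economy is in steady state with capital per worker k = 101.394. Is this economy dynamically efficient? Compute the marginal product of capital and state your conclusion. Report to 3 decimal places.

The effective depreciation rate is n + δ = 0.017 + 0.043 = 0.06.
MPK = 0.27·3.8·k^(0.27−1) = 0.27·3.8·101.394^(-0.73) ≈ 0.0352.
MPK < 0.06, so the economy is dynamically inefficient (over-saving).

dynamically inefficient; MPK ≈ 0.035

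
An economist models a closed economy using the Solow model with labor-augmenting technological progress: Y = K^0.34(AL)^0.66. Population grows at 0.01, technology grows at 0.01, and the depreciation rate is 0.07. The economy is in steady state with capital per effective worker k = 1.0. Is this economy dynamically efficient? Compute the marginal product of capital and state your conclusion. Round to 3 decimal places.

dynamically efficient; MPK ≈ 0.340

n + g + δ = 0.01 + 0.01 + 0.07 = 0.09.
MPK = 0.34·k^(0.34−1) = 0.34·1.0^(-0.66) ≈ 0.3400.
MPK > 0.09, so the economy is dynamically efficient (under-saving).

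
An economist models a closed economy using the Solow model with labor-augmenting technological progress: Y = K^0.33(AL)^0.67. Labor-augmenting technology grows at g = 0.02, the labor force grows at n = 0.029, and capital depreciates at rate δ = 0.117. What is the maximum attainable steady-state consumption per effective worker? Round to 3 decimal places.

c_gold ≈ 0.940

n + g + δ = 0.029 + 0.02 + 0.117 = 0.166.
Setting f'(k) = n+g+δ gives 0.33·k^(0.33−1) = 0.166, hence k_gold = (0.33/0.166)^(1/0.67) ≈ 2.7886.
y_gold = 2.7886^0.33 ≈ 1.4027.
c_gold = y_gold − (n+g+δ)·k_gold = 1.4027 − 0.166·2.7886 ≈ 0.9398.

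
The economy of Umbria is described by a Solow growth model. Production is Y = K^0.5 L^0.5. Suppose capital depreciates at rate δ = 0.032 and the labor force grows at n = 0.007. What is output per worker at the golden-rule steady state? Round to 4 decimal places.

y_gold ≈ 12.8205

The effective depreciation rate is n + δ = 0.007 + 0.032 = 0.039.
Maximizing c = f(k) − (n+δ)·k gives f'(k) = n+δ, i.e. 0.5·k^(0.5−1) = 0.039, so k_gold = (0.5/0.039)^(1/0.5) ≈ 164.3655.
Output: y_gold = k_gold^0.5 = 164.3655^0.5 ≈ 12.8205.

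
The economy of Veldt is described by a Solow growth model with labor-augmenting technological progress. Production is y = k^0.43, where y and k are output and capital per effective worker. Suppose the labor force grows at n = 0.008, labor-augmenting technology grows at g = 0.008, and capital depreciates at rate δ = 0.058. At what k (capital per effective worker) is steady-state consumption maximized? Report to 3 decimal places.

Break-even investment rate: n + g + δ = 0.008 + 0.008 + 0.058 = 0.074.
Golden rule sets MPK = n+g+δ: 0.43·k^(0.43−1) = 0.074, so k_gold = (0.43/0.074)^(1/0.57) ≈ 21.9162.

k_gold ≈ 21.916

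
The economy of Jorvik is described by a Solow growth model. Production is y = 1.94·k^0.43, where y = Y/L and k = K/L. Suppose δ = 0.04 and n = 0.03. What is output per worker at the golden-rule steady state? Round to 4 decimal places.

y_gold ≈ 12.5791

The effective depreciation rate is n + δ = 0.03 + 0.04 = 0.07.
Golden rule sets MPK = n+δ: 0.43·1.94·k^(0.43−1) = 0.07, so k_gold = (0.43·1.94/0.07)^(1/0.57) ≈ 77.2718.
Output: y_gold = 1.94·k_gold^0.43 = 1.94·77.2718^0.43 ≈ 12.5791.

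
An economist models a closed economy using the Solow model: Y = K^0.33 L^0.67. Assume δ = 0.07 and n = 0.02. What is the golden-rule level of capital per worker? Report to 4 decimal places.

k_gold ≈ 6.9534

Capital per worker breaks even when investment replaces (n + δ)·k; here n + δ = 0.09.
Maximizing c = f(k) − (n+δ)·k gives f'(k) = n+δ, i.e. 0.33·k^(0.33−1) = 0.09, so k_gold = (0.33/0.09)^(1/0.67) ≈ 6.9534.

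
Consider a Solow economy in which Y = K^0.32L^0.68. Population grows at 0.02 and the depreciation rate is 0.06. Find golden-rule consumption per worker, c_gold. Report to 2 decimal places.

c_gold ≈ 1.31

n + δ = 0.02 + 0.06 = 0.08.
At the golden rule the marginal product of capital equals n+δ: 0.32·k^(0.32−1) = 0.08. Solving, k_gold = (0.32/0.08)^(1/0.68) ≈ 7.6804.
y_gold = 7.6804^0.32 ≈ 1.9201.
c_gold = y_gold − (n+δ)·k_gold = 1.9201 − 0.08·7.6804 ≈ 1.3057.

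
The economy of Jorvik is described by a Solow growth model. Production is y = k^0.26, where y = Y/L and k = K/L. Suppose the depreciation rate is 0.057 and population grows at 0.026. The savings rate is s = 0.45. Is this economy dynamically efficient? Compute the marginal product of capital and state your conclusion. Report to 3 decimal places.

Capital per worker breaks even when investment replaces (n + δ)·k; here n + δ = 0.083.
Steady-state k*: s·k^0.26 = 0.083·k gives k* = (0.45/0.083)^(1/0.74) ≈ 9.8191.
MPK = 0.26·9.8191^(-0.74) ≈ 0.0480.
MPK < n+δ = 0.083, so the economy is dynamically inefficient (over-saving).

dynamically inefficient; MPK ≈ 0.048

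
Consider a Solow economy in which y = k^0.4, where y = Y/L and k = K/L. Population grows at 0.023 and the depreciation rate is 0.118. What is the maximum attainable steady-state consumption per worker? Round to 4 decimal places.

c_gold ≈ 1.2024

The effective depreciation rate is n + δ = 0.023 + 0.118 = 0.141.
Maximizing c = f(k) − (n+δ)·k gives f'(k) = n+δ, i.e. 0.4·k^(0.4−1) = 0.141, so k_gold = (0.4/0.141)^(1/0.6) ≈ 5.6851.
y_gold = 5.6851^0.4 ≈ 2.0040.
c_gold = y_gold − (n+δ)·k_gold = 2.0040 − 0.141·5.6851 ≈ 1.2024.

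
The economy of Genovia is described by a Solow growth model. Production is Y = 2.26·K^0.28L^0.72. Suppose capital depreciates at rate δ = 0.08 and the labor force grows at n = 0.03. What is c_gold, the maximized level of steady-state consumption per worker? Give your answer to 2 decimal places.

c_gold ≈ 3.21

Capital per worker breaks even when investment replaces (n + δ)·k; here n + δ = 0.11.
At the golden rule the marginal product of capital equals n+δ: 0.28·2.26·k^(0.28−1) = 0.11. Solving, k_gold = (0.28·2.26/0.11)^(1/0.72) ≈ 11.3601.
y_gold = 2.26·11.3601^0.28 ≈ 4.4629.
c_gold = y_gold − (n+δ)·k_gold = 4.4629 − 0.11·11.3601 ≈ 3.2133.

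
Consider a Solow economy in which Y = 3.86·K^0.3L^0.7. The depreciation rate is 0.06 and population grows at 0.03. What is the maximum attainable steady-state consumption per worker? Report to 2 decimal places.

c_gold ≈ 8.08

Capital per worker breaks even when investment replaces (n + δ)·k; here n + δ = 0.09.
Setting f'(k) = n+δ gives 0.3·3.86·k^(0.3−1) = 0.09, hence k_gold = (0.3·3.86/0.09)^(1/0.7) ≈ 38.4549.
y_gold = 3.86·38.4549^0.3 ≈ 11.5365.
c_gold = y_gold − (n+δ)·k_gold = 11.5365 − 0.09·38.4549 ≈ 8.0755.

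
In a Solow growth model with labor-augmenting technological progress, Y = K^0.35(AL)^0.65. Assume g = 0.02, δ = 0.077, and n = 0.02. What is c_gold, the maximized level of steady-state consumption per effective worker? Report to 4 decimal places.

Break-even investment rate: n + g + δ = 0.02 + 0.02 + 0.077 = 0.117.
Setting f'(k) = n+g+δ gives 0.35·k^(0.35−1) = 0.117, hence k_gold = (0.35/0.117)^(1/0.65) ≈ 5.3967.
y_gold = 5.3967^0.35 ≈ 1.8040.
c_gold = y_gold − (n+g+δ)·k_gold = 1.8040 − 0.117·5.3967 ≈ 1.1726.

c_gold ≈ 1.1726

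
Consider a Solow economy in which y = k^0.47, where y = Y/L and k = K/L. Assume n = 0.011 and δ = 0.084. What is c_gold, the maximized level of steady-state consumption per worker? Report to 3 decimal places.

Break-even investment rate: n + δ = 0.011 + 0.084 = 0.095.
Setting f'(k) = n+δ gives 0.47·k^(0.47−1) = 0.095, hence k_gold = (0.47/0.095)^(1/0.53) ≈ 20.4240.
y_gold = 20.4240^0.47 ≈ 4.1282.
c_gold = y_gold − (n+δ)·k_gold = 4.1282 − 0.095·20.4240 ≈ 2.1880.

c_gold ≈ 2.188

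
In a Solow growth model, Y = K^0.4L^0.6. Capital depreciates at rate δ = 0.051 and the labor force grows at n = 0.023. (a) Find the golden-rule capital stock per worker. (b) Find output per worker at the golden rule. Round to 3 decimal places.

n + δ = 0.023 + 0.051 = 0.074.
Maximizing c = f(k) − (n+δ)·k gives f'(k) = n+δ, i.e. 0.4·k^(0.4−1) = 0.074, so k_gold = (0.4/0.074)^(1/0.6) ≈ 16.6487.
y_gold = 16.6487^0.4 ≈ 3.0800.

(a) k_gold ≈ 16.649; (b) y_gold ≈ 3.080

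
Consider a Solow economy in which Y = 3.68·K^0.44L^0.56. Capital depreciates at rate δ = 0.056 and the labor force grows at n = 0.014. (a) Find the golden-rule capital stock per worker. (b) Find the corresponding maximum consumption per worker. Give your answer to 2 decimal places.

(a) k_gold ≈ 272.95; (b) c_gold ≈ 24.32

n + δ = 0.014 + 0.056 = 0.07.
Golden rule sets MPK = n+δ: 0.44·3.68·k^(0.44−1) = 0.07, so k_gold = (0.44·3.68/0.07)^(1/0.56) ≈ 272.9454.
y_gold = 3.68·272.9454^0.44 ≈ 43.4231; c_gold = y_gold − 0.07·k_gold ≈ 24.3170.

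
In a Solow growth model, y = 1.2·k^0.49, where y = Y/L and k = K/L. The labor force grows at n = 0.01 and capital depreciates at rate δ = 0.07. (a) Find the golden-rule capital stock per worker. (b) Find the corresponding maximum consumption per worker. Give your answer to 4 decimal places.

The effective depreciation rate is n + δ = 0.01 + 0.07 = 0.08.
At the golden rule the marginal product of capital equals n+δ: 0.49·1.2·k^(0.49−1) = 0.08. Solving, k_gold = (0.49·1.2/0.08)^(1/0.51) ≈ 49.9577.
y_gold = 1.2·49.9577^0.49 ≈ 8.1564; c_gold = y_gold − 0.08·k_gold ≈ 4.1597.

(a) k_gold ≈ 49.9577; (b) c_gold ≈ 4.1597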